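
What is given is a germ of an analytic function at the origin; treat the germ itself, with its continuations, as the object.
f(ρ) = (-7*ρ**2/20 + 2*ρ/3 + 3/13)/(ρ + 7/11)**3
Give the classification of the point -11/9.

Denominator factors: ρ + 7/11 = -58/99 at ρ = -11/9 — none vanishes.
So the germ continues analytically to -11/9.

The point is a regular point.


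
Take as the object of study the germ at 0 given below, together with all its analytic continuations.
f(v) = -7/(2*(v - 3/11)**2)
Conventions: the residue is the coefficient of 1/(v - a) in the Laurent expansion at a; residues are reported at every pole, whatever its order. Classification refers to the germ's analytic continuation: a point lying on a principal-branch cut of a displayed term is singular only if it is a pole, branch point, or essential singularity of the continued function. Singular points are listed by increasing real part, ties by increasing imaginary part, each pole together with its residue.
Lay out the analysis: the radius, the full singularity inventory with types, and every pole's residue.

Denominator factor (v - 3/11)^2: pole of order 2 at 3/11, modulus 3/11.
The radius of convergence is the smallest modulus among the singular points: 3/11.
At the order-2 pole 3/11 set g(v) = (v - (3/11))^2*f(v) = -7/2.
Order-2 pole: residue = g'(a); g'(3/11) = 0, so the residue is 0.

Radius of convergence at 0: 3/11.
At 3/11: a pole of order 2; residue 0.


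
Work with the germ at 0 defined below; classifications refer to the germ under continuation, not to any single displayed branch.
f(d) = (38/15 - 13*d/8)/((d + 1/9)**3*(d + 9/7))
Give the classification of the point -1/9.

The point is a pole of order 3.

The denominator factor d + 1/9 vanishes at -1/9 and appears to the power 3; the numerator there equals 977/360, nonzero, and no other factor vanishes.
Hence a pole whose order is the multiplicity, 3.


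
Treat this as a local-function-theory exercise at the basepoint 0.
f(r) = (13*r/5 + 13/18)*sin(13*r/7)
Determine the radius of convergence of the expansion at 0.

The factor sin(13*r/7) is entire and contributes no finite singular point.
The polynomial part has no poles.
No finite singular points: the Taylor series at 0 converges everywhere.

The radius of convergence is infinite.


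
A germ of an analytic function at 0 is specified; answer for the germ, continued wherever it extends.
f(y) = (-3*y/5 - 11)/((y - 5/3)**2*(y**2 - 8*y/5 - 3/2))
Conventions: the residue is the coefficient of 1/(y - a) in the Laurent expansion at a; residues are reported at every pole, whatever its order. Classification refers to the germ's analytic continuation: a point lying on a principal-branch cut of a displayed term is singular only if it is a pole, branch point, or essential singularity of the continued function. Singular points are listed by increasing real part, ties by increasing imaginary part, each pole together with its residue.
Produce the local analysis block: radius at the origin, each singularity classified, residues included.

Radius of convergence at 0: -4/5 + (1/10)*sqrt(214).
At 4/5 - (1/10)*sqrt(214): a pole of order 1; residue -17523/3125 + (143433/334375)*sqrt(214).
At 5/3: a pole of order 2; residue 35046/3125.
At 4/5 + (1/10)*sqrt(214): a pole of order 1; residue -17523/3125 - (143433/334375)*sqrt(214).

Denominator factor (y - 5/3)^2: pole of order 2 at 5/3, modulus 5/3.
Denominator factor (y**2 - 8*y/5 - 3/2): discriminant 214/25, real irrational roots 4/5 + (1/10)*sqrt(214) and 4/5 - (1/10)*sqrt(214); poles of order 1, moduli 4/5 + (1/10)*sqrt(214) and -4/5 + (1/10)*sqrt(214).
The radius of convergence is the smallest modulus among the singular points: -4/5 + (1/10)*sqrt(214).
The factor y**2 - 8*y/5 - 3/2 splits as (y - a)(y - a') with a = 4/5 - (1/10)*sqrt(214), a' = 4/5 + (1/10)*sqrt(214). At the order-1 pole a set g(y) = (y - a)*f(y) = [(-3*y/5 - 11)/(y - 5/3)**2] / (y - a').
Simple pole: residue = g(a) at a = 4/5 - (1/10)*sqrt(214), which is -17523/3125 + (143433/334375)*sqrt(214).
At the order-2 pole 5/3 set g(y) = (y - (5/3))^2*f(y) = (-3*y/5 - 11)/(y**2 - 8*y/5 - 3/2).
Order-2 pole: residue = g'(a); g'(5/3) = 35046/3125, so the residue is 35046/3125.
The factor y**2 - 8*y/5 - 3/2 splits as (y - a)(y - a') with a = 4/5 + (1/10)*sqrt(214), a' = 4/5 - (1/10)*sqrt(214). At the order-1 pole a set g(y) = (y - a)*f(y) = [(-3*y/5 - 11)/(y - 5/3)**2] / (y - a').
Simple pole: residue = g(a) at a = 4/5 + (1/10)*sqrt(214), which is -17523/3125 - (143433/334375)*sqrt(214).
List the singular points by increasing real part (a conjugate pair: the negative imaginary part first).


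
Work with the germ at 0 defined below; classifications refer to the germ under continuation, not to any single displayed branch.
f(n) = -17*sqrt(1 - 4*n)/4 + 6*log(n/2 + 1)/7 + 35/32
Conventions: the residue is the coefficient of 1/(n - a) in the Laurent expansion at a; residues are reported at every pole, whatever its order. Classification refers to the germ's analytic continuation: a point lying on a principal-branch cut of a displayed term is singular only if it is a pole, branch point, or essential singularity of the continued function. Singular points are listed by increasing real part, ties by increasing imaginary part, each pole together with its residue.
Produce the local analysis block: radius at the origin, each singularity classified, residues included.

Branch term (-17/4)*sqrt(1 - n/(1/4)): its argument vanishes at n = 1/4, a square-root branch point, modulus 1/4.
Branch term (6/7)*log(1 - n/(-2)): its argument vanishes at n = -2, a logarithmic branch point, modulus 2.
The radius of convergence is the smallest modulus among the singular points: 1/4.
List the singular points by increasing real part (a conjugate pair: the negative imaginary part first).

Radius of convergence at 0: 1/4.
At -2: a logarithmic branch point.
At 1/4: an algebraic (square-root) branch point.


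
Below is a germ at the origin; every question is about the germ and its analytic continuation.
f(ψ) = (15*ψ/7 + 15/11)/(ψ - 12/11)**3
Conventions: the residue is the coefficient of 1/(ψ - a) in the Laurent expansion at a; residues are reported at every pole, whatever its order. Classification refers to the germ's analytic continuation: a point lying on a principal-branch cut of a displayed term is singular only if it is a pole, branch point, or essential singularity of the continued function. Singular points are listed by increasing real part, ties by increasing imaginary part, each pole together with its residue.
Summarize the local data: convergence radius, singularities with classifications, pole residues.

Denominator factor (ψ - 12/11)^3: pole of order 3 at 12/11, modulus 12/11.
The radius of convergence is the smallest modulus among the singular points: 12/11.
At the order-3 pole 12/11 set g(ψ) = (ψ - (12/11))^3*f(ψ) = 15*ψ/7 + 15/11.
Order-3 pole: residue = g''(a)/2; g''(12/11) = 0, so the residue is 0.

Radius of convergence at 0: 12/11.
At 12/11: a pole of order 3; residue 0.


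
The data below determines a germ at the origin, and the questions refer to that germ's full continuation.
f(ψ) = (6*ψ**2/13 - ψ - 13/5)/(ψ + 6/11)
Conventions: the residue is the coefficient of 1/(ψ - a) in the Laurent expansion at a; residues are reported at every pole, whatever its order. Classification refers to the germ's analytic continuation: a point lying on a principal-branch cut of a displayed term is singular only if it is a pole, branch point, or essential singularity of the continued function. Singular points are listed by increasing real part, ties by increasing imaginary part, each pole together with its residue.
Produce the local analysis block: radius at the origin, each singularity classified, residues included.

Radius of convergence at 0: 6/11.
At -6/11: a pole of order 1; residue -15079/7865.

Denominator factor (ψ + 6/11): pole of order 1 at -6/11, modulus 6/11.
The radius of convergence is the smallest modulus among the singular points: 6/11.
At the order-1 pole -6/11 set g(ψ) = (ψ - (-6/11))*f(ψ) = 6*ψ**2/13 - ψ - 13/5.
Simple pole: residue = g(a) at a = -6/11, which is -15079/7865.


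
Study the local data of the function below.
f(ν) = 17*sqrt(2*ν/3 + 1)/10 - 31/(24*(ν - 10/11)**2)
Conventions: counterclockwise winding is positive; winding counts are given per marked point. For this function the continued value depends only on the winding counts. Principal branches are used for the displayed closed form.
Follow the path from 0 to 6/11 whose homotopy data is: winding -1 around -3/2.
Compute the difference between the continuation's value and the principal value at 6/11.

The rational part is single-valued and drops out of the difference; each branch term changes only by its own monodromy.
(17/10)*sqrt(1 - ν/(-3/2)): winding -1 is odd, the square root flips sign, contributing -2*(17/10)*sqrt(1 - (6/11)/(-3/2)) = -2*(17/10)*sqrt(15/11) = -(17/55)*sqrt(165).
Summing the contributions at ν = 6/11 gives -(17/55)*sqrt(165).

Continued minus principal equals -(17/55)*sqrt(165).


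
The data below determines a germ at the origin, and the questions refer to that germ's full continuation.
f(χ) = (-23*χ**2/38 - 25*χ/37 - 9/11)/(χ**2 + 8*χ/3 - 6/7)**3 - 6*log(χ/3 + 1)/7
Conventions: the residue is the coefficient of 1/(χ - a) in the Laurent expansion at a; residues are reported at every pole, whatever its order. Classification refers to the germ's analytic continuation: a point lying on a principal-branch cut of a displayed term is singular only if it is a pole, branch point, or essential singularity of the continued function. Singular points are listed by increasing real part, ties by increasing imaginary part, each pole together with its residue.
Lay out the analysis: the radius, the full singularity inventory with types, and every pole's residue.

Radius of convergence at 0: -4/3 + (1/21)*sqrt(1162).
At -3: a logarithmic branch point.
At -4/3 - (1/21)*sqrt(1162): a pole of order 3; residue (31883733/141492123872)*sqrt(1162).
At -4/3 + (1/21)*sqrt(1162): a pole of order 3; residue -(31883733/141492123872)*sqrt(1162).


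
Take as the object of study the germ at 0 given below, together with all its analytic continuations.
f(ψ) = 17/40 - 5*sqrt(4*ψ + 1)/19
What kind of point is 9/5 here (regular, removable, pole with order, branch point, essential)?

The point is a regular point.

There is no denominator, hence no pole anywhere.
Branch term sqrt(1 - ψ/(-1/4)): argument at 9/5 is 41/5, nonzero, so 9/5 is not its branch point (a point on a principal cut is still regular for the continued germ).
So the germ continues analytically to 9/5.


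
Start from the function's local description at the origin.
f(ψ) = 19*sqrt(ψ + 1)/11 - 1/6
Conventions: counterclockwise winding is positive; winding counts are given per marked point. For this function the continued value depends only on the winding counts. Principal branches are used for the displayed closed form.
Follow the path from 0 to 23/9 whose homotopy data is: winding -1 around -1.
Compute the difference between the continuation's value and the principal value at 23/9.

The rational part is single-valued and drops out of the difference; each branch term changes only by its own monodromy.
(19/11)*sqrt(1 - ψ/(-1)): winding -1 is odd, the square root flips sign, contributing -2*(19/11)*sqrt(1 - (23/9)/(-1)) = -2*(19/11)*sqrt(32/9) = -(152/33)*sqrt(2).
Summing the contributions at ψ = 23/9 gives -(152/33)*sqrt(2).

Continued minus principal equals -(152/33)*sqrt(2).


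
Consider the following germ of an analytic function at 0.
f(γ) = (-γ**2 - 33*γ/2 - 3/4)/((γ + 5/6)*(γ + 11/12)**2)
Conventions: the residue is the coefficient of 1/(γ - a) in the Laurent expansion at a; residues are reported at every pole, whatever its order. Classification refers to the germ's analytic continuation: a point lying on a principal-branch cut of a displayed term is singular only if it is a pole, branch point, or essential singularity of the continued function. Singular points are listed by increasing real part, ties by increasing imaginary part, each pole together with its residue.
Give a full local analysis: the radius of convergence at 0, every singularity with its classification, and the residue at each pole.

Radius of convergence at 0: 5/6.
At -11/12: a pole of order 2; residue -1773.
At -5/6: a pole of order 1; residue 1772.

Denominator factor (γ + 11/12)^2: pole of order 2 at -11/12, modulus 11/12.
Denominator factor (γ + 5/6): pole of order 1 at -5/6, modulus 5/6.
The radius of convergence is the smallest modulus among the singular points: 5/6.
At the order-2 pole -11/12 set g(γ) = (γ - (-11/12))^2*f(γ) = (-γ**2 - 33*γ/2 - 3/4)/(γ + 5/6).
Order-2 pole: residue = g'(a); g'(-11/12) = -1773, so the residue is -1773.
At the order-1 pole -5/6 set g(γ) = (γ - (-5/6))*f(γ) = (-γ**2 - 33*γ/2 - 3/4)/(γ + 11/12)**2.
Simple pole: residue = g(a) at a = -5/6, which is 1772.
List the singular points by increasing real part (a conjugate pair: the negative imaginary part first).


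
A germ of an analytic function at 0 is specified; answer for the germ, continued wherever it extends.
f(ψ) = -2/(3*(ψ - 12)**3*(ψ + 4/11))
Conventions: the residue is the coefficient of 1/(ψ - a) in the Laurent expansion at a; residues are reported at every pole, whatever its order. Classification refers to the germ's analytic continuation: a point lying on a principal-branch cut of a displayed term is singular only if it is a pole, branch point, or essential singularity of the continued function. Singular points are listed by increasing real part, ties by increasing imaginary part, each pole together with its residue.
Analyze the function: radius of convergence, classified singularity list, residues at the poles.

Radius of convergence at 0: 4/11.
At -4/11: a pole of order 1; residue 1331/3773184.
At 12: a pole of order 3; residue -1331/3773184.

Denominator factor (ψ + 4/11): pole of order 1 at -4/11, modulus 4/11.
Denominator factor (ψ - 12)^3: pole of order 3 at 12, modulus 12.
The radius of convergence is the smallest modulus among the singular points: 4/11.
At the order-1 pole -4/11 set g(ψ) = (ψ - (-4/11))*f(ψ) = -2/(3*(ψ - 12)**3).
Simple pole: residue = g(a) at a = -4/11, which is 1331/3773184.
At the order-3 pole 12 set g(ψ) = (ψ - (12))^3*f(ψ) = -2/(3*(ψ + 4/11)).
Order-3 pole: residue = g''(a)/2; g''(12) = -1331/1886592, so the residue is -1331/3773184.
List the singular points by increasing real part (a conjugate pair: the negative imaginary part first).


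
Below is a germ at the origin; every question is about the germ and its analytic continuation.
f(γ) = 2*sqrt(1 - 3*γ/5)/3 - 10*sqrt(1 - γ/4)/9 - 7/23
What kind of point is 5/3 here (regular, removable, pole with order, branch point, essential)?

The term (2/3)*sqrt(1 - γ/(5/3)) has argument 1 - 5/3/(5/3) = 0 at 5/3: a square-root (algebraic, two-sheeted) branch point; the remaining terms are analytic or single-valued there.

The point is an algebraic (square-root) branch point.


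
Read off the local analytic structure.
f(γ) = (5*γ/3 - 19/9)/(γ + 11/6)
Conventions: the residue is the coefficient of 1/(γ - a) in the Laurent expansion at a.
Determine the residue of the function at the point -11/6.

The residue is -31/6.

At the order-1 pole -11/6 set g(γ) = (γ - (-11/6))*f(γ) = 5*γ/3 - 19/9.
Simple pole: residue = g(a) at a = -11/6, which is -31/6.


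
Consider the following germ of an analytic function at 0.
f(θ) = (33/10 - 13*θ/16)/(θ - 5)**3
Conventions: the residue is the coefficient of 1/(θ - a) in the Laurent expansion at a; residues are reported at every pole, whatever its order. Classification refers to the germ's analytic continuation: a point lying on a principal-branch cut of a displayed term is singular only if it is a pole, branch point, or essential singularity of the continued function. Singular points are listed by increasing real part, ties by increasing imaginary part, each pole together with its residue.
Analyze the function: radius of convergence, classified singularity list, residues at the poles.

Denominator factor (θ - 5)^3: pole of order 3 at 5, modulus 5.
The radius of convergence is the smallest modulus among the singular points: 5.
At the order-3 pole 5 set g(θ) = (θ - (5))^3*f(θ) = 33/10 - 13*θ/16.
Order-3 pole: residue = g''(a)/2; g''(5) = 0, so the residue is 0.

Radius of convergence at 0: 5.
At 5: a pole of order 3; residue 0.


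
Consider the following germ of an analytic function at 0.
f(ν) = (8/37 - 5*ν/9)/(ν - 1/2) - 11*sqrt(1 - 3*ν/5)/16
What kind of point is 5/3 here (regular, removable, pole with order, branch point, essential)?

The term (-11/16)*sqrt(1 - ν/(5/3)) has argument 1 - 5/3/(5/3) = 0 at 5/3: a square-root (algebraic, two-sheeted) branch point; the remaining terms are analytic or single-valued there.

The point is an algebraic (square-root) branch point.


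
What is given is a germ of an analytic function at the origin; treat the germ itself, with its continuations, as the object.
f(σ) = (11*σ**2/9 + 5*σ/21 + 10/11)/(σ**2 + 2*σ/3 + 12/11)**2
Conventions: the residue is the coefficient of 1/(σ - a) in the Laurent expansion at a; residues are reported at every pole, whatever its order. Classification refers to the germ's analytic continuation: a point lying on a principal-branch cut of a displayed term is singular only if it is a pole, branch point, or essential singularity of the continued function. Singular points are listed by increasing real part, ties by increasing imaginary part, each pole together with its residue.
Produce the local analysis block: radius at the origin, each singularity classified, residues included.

Denominator factor (σ**2 + 2*σ/3 + 12/11)^2: discriminant -388/99, complex-conjugate roots (-1/3) + ((1/33)*sqrt(1067))*i and (-1/3) - ((1/33)*sqrt(1067))*i; poles of order 2, moduli (2/11)*sqrt(33) and (2/11)*sqrt(33).
The radius of convergence is the smallest modulus among the singular points: (2/11)*sqrt(33).
The factor σ**2 + 2*σ/3 + 12/11 splits as (σ - a)(σ - a') with a = (-1/3) - ((1/33)*sqrt(1067))*i, a' = (-1/3) + ((1/33)*sqrt(1067))*i. At the order-2 pole a set g(σ) = (σ - a)^2*f(σ) = [11*σ**2/9 + 5*σ/21 + 10/11] / (σ - a')^2.
Order-2 pole: residue = g'(a); g'((-1/3) - ((1/33)*sqrt(1067))*i) = ((4497/263452)*sqrt(1067))*i, so the residue is ((4497/263452)*sqrt(1067))*i.
The factor σ**2 + 2*σ/3 + 12/11 splits as (σ - a)(σ - a') with a = (-1/3) + ((1/33)*sqrt(1067))*i, a' = (-1/3) - ((1/33)*sqrt(1067))*i. At the order-2 pole a set g(σ) = (σ - a)^2*f(σ) = [11*σ**2/9 + 5*σ/21 + 10/11] / (σ - a')^2.
Order-2 pole: residue = g'(a); g'((-1/3) + ((1/33)*sqrt(1067))*i) = -((4497/263452)*sqrt(1067))*i, so the residue is -((4497/263452)*sqrt(1067))*i.
List the singular points by increasing real part (a conjugate pair: the negative imaginary part first).

Radius of convergence at 0: (2/11)*sqrt(33).
At (-1/3) - ((1/33)*sqrt(1067))*i: a pole of order 2; residue ((4497/263452)*sqrt(1067))*i.
At (-1/3) + ((1/33)*sqrt(1067))*i: a pole of order 2; residue -((4497/263452)*sqrt(1067))*i.


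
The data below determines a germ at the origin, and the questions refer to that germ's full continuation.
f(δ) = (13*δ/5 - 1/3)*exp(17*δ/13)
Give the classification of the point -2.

There is no denominator, hence no pole anywhere.
The factor exp(17*δ/13) is entire.
So the germ continues analytically to -2.

The point is a regular point.


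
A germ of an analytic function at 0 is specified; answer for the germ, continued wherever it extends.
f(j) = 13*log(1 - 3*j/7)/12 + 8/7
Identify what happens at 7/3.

The term (13/12)*log(1 - j/(7/3)) has argument 1 - 7/3/(7/3) = 0 at 7/3: a logarithmic (infinitely-sheeted) branch point; the remaining terms are analytic or single-valued there.

The point is a logarithmic branch point.


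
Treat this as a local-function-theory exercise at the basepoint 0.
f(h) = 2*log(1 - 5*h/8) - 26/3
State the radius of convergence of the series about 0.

The radius of convergence is 8/5.

Branch term (2)*log(1 - h/(8/5)): its argument vanishes at h = 8/5, a logarithmic branch point, modulus 8/5.
The radius of convergence is the smallest modulus among the singular points: 8/5.


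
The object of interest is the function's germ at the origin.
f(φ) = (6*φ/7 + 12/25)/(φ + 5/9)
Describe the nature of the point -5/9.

The point is a pole of order 1.

The denominator factor φ + 5/9 vanishes at -5/9 and appears to the power 1; the numerator there equals 2/525, nonzero, and no other factor vanishes.
Hence a pole whose order is the multiplicity, 1.


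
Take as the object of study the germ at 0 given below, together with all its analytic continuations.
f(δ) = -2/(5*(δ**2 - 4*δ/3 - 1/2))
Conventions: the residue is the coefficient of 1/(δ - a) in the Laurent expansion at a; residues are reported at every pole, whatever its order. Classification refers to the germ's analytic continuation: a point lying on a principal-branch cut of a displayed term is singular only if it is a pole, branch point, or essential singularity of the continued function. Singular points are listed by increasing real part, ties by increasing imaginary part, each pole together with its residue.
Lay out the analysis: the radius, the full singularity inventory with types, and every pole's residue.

Denominator factor (δ**2 - 4*δ/3 - 1/2): discriminant 34/9, real irrational roots 2/3 + (1/6)*sqrt(34) and 2/3 - (1/6)*sqrt(34); poles of order 1, moduli 2/3 + (1/6)*sqrt(34) and -2/3 + (1/6)*sqrt(34).
The radius of convergence is the smallest modulus among the singular points: -2/3 + (1/6)*sqrt(34).
The factor δ**2 - 4*δ/3 - 1/2 splits as (δ - a)(δ - a') with a = 2/3 - (1/6)*sqrt(34), a' = 2/3 + (1/6)*sqrt(34). At the order-1 pole a set g(δ) = (δ - a)*f(δ) = [-2/5] / (δ - a').
Simple pole: residue = g(a) at a = 2/3 - (1/6)*sqrt(34), which is (3/85)*sqrt(34).
The factor δ**2 - 4*δ/3 - 1/2 splits as (δ - a)(δ - a') with a = 2/3 + (1/6)*sqrt(34), a' = 2/3 - (1/6)*sqrt(34). At the order-1 pole a set g(δ) = (δ - a)*f(δ) = [-2/5] / (δ - a').
Simple pole: residue = g(a) at a = 2/3 + (1/6)*sqrt(34), which is -(3/85)*sqrt(34).
List the singular points by increasing real part (a conjugate pair: the negative imaginary part first).

Radius of convergence at 0: -2/3 + (1/6)*sqrt(34).
At 2/3 - (1/6)*sqrt(34): a pole of order 1; residue (3/85)*sqrt(34).
At 2/3 + (1/6)*sqrt(34): a pole of order 1; residue -(3/85)*sqrt(34).


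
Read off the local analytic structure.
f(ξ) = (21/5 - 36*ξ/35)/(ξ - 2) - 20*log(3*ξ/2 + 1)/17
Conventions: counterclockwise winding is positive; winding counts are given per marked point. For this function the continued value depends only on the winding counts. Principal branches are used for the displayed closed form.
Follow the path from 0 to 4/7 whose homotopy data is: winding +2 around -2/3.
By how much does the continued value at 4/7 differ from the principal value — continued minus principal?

Continued minus principal equals -(80/17)*pi*i.

The rational part is single-valued and drops out of the difference; each branch term changes only by its own monodromy.
(-20/17)*log(1 - ξ/(-2/3)): each positive loop around -2/3 adds 2*pi*i to the log, so winding +2 contributes (-20/17)*(2)*2*pi*i = -(80/17)*pi*i.
Summing the contributions at ξ = 4/7 gives -(80/17)*pi*i.


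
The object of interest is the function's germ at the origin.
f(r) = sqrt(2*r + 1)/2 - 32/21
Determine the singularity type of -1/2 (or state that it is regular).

The term (1/2)*sqrt(1 - r/(-1/2)) has argument 1 - -1/2/(-1/2) = 0 at -1/2: a square-root (algebraic, two-sheeted) branch point; the remaining terms are analytic or single-valued there.

The point is an algebraic (square-root) branch point.


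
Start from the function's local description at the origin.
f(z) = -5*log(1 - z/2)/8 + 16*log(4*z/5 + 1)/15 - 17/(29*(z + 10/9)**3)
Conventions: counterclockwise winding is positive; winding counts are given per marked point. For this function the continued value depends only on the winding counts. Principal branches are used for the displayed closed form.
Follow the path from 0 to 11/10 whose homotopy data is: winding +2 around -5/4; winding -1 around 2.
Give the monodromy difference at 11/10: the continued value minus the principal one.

The rational part is single-valued and drops out of the difference; each branch term changes only by its own monodromy.
(16/15)*log(1 - z/(-5/4)): each positive loop around -5/4 adds 2*pi*i to the log, so winding +2 contributes (16/15)*(2)*2*pi*i = (64/15)*pi*i.
(-5/8)*log(1 - z/(2)): each positive loop around 2 adds 2*pi*i to the log, so winding -1 contributes (-5/8)*(-1)*2*pi*i = (5/4)*pi*i.
Summing the contributions at z = 11/10 gives (331/60)*pi*i.

Continued minus principal equals (331/60)*pi*i.


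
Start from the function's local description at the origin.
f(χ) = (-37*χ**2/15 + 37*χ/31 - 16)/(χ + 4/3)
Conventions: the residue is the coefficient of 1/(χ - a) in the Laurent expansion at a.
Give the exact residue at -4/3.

The residue is -91972/4185.

At the order-1 pole -4/3 set g(χ) = (χ - (-4/3))*f(χ) = -37*χ**2/15 + 37*χ/31 - 16.
Simple pole: residue = g(a) at a = -4/3, which is -91972/4185.


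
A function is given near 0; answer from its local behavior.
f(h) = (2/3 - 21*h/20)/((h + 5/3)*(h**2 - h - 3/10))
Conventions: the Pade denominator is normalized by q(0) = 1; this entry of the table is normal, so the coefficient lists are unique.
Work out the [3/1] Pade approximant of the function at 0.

Taylor coefficients needed (expand at 0): a_0 = -4/3, a_1 = 661/90, a_2 = -41399/1350, a_3 = 2586841/20250, a_4 = -160581569/303750.
Write the denominator as Q(h) = 1 + q1*h. Requiring Q*f - P = O(h^5) with deg P <= 3 kills the coefficients of h^4..h^4 in Q*f:
  h^4: a_4 + q1*a_3 = 0, i.e. -160581569/303750 + (2586841/20250)*q1 = 0.
Solving this linear system: q1 = 160581569/38802615.
The numerator is Q*f truncated at degree 3: P0 = a_0 = -4/3; P1 = a_1 + q1*a_0 = 141749783/77605230; P2 = a_2 + q1*a_1 = -2107141/7760523; P3 = a_3 + q1*a_2 = 6493331/7760523.

The Pade approximant has numerator coefficients [-4/3, 141749783/77605230, -2107141/7760523, 6493331/7760523]; denominator coefficients [1, 160581569/38802615].


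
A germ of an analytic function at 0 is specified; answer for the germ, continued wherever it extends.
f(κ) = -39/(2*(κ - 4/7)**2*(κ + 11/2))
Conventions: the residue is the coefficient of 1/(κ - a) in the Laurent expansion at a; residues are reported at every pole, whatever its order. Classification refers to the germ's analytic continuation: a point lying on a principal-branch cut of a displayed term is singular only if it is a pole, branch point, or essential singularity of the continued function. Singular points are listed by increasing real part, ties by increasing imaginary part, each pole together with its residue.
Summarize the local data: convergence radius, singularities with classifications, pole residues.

Denominator factor (κ - 4/7)^2: pole of order 2 at 4/7, modulus 4/7.
Denominator factor (κ + 11/2): pole of order 1 at -11/2, modulus 11/2.
The radius of convergence is the smallest modulus among the singular points: 4/7.
At the order-1 pole -11/2 set g(κ) = (κ - (-11/2))*f(κ) = -39/(2*(κ - 4/7)**2).
Simple pole: residue = g(a) at a = -11/2, which is -3822/7225.
At the order-2 pole 4/7 set g(κ) = (κ - (4/7))^2*f(κ) = -39/(2*(κ + 11/2)).
Order-2 pole: residue = g'(a); g'(4/7) = 3822/7225, so the residue is 3822/7225.
List the singular points by increasing real part (a conjugate pair: the negative imaginary part first).

Radius of convergence at 0: 4/7.
At -11/2: a pole of order 1; residue -3822/7225.
At 4/7: a pole of order 2; residue 3822/7225.


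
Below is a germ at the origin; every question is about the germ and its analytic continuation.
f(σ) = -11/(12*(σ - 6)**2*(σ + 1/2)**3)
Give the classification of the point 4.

The point is a regular point.

Denominator factors: σ - 6 = -2 at σ = 4; σ + 1/2 = 9/2 at σ = 4 — none vanishes.
So the germ continues analytically to 4.


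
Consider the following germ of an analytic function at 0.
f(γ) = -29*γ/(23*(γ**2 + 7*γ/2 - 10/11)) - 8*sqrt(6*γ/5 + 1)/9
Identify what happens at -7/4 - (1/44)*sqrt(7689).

The denominator factor γ**2 + 7*γ/2 - 10/11 vanishes at -7/4 - (1/44)*sqrt(7689) and appears to the power 1; the numerator there equals 203/92 + (29/1012)*sqrt(7689), nonzero, and no other factor vanishes.
The branch terms are analytic at this point.
Hence a pole whose order is the multiplicity, 1.

The point is a pole of order 1.


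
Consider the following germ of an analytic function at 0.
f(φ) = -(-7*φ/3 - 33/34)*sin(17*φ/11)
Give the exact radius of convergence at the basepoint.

The factor -sin(17*φ/11) is entire and contributes no finite singular point.
The polynomial part has no poles.
No finite singular points: the Taylor series at 0 converges everywhere.

The radius of convergence is infinite.


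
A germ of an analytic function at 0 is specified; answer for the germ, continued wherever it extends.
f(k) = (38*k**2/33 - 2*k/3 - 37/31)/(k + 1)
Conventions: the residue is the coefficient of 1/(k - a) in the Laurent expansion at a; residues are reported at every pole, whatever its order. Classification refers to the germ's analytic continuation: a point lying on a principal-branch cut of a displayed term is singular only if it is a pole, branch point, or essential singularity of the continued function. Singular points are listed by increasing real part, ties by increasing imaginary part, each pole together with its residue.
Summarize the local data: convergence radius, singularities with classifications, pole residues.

Denominator factor (k + 1): pole of order 1 at -1, modulus 1.
The radius of convergence is the smallest modulus among the singular points: 1.
At the order-1 pole -1 set g(k) = (k - (-1))*f(k) = 38*k**2/33 - 2*k/3 - 37/31.
Simple pole: residue = g(a) at a = -1, which is 213/341.

Radius of convergence at 0: 1.
At -1: a pole of order 1; residue 213/341.


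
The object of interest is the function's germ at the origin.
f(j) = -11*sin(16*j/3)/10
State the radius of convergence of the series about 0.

The factor -sin(16*j/3) is entire and contributes no finite singular point.
The polynomial part has no poles.
No finite singular points: the Taylor series at 0 converges everywhere.

The radius of convergence is infinite.


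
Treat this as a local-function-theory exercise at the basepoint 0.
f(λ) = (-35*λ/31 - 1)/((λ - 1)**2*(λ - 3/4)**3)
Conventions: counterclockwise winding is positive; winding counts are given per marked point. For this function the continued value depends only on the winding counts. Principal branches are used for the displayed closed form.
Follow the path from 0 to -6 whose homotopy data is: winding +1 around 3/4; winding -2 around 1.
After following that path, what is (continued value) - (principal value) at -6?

Continued minus principal equals 0.

The function is rational, hence single-valued: continuing it around any pole returns the same value, so the difference is 0.


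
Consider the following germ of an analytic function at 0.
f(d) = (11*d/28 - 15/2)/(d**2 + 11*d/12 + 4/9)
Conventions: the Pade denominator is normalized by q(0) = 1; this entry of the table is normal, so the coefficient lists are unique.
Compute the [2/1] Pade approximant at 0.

The Pade approximant has numerator coefficients [-135/8, 82455417/2119376, -22487841/529844]; denominator coefficients [1, -57717/302768].

Taylor coefficients needed (expand at 0): a_0 = -135/8, a_1 = 31977/896, a_2 = -510921/14336, a_3 = -1558359/229376.
Write the denominator as Q(d) = 1 + q1*d. Requiring Q*f - P = O(d^4) with deg P <= 2 kills the coefficients of d^3..d^3 in Q*f:
  d^3: a_3 + q1*a_2 = 0, i.e. -1558359/229376 + (-510921/14336)*q1 = 0.
Solving this linear system: q1 = -57717/302768.
The numerator is Q*f truncated at degree 2: P0 = a_0 = -135/8; P1 = a_1 + q1*a_0 = 82455417/2119376; P2 = a_2 + q1*a_1 = -22487841/529844.


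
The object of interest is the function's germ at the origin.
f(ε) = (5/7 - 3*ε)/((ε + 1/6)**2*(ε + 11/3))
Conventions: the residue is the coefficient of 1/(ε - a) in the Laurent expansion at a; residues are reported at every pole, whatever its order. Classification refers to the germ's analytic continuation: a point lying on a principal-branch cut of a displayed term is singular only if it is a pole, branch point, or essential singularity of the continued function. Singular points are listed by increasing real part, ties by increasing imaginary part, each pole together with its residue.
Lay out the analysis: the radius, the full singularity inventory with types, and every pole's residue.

Radius of convergence at 0: 1/6.
At -11/3: a pole of order 1; residue 328/343.
At -1/6: a pole of order 2; residue -328/343.

Denominator factor (ε + 11/3): pole of order 1 at -11/3, modulus 11/3.
Denominator factor (ε + 1/6)^2: pole of order 2 at -1/6, modulus 1/6.
The radius of convergence is the smallest modulus among the singular points: 1/6.
At the order-1 pole -11/3 set g(ε) = (ε - (-11/3))*f(ε) = (5/7 - 3*ε)/(ε + 1/6)**2.
Simple pole: residue = g(a) at a = -11/3, which is 328/343.
At the order-2 pole -1/6 set g(ε) = (ε - (-1/6))^2*f(ε) = (5/7 - 3*ε)/(ε + 11/3).
Order-2 pole: residue = g'(a); g'(-1/6) = -328/343, so the residue is -328/343.
List the singular points by increasing real part (a conjugate pair: the negative imaginary part first).


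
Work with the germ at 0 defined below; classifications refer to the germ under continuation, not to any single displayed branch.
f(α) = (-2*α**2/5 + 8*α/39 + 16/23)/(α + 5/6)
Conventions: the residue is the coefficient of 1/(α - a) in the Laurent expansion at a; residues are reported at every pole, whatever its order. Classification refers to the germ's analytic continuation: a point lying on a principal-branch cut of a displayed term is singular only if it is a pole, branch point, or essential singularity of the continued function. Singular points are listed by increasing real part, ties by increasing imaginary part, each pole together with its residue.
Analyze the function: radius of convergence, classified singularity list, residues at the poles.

Radius of convergence at 0: 5/6.
At -5/6: a pole of order 1; residue 443/1794.

Denominator factor (α + 5/6): pole of order 1 at -5/6, modulus 5/6.
The radius of convergence is the smallest modulus among the singular points: 5/6.
At the order-1 pole -5/6 set g(α) = (α - (-5/6))*f(α) = -2*α**2/5 + 8*α/39 + 16/23.
Simple pole: residue = g(a) at a = -5/6, which is 443/1794.


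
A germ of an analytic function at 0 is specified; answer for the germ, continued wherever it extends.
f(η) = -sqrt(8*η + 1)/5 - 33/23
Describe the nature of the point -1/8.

The term (-1/5)*sqrt(1 - η/(-1/8)) has argument 1 - -1/8/(-1/8) = 0 at -1/8: a square-root (algebraic, two-sheeted) branch point; the remaining terms are analytic or single-valued there.

The point is an algebraic (square-root) branch point.


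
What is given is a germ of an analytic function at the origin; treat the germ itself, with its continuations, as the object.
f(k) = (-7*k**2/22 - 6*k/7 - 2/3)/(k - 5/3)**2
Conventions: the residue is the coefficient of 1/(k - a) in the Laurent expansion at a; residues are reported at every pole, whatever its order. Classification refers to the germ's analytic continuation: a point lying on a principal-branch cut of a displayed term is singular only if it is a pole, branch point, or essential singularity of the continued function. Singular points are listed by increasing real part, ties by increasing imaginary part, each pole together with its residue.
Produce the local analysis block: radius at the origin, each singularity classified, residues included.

Denominator factor (k - 5/3)^2: pole of order 2 at 5/3, modulus 5/3.
The radius of convergence is the smallest modulus among the singular points: 5/3.
At the order-2 pole 5/3 set g(k) = (k - (5/3))^2*f(k) = -7*k**2/22 - 6*k/7 - 2/3.
Order-2 pole: residue = g'(a); g'(5/3) = -443/231, so the residue is -443/231.

Radius of convergence at 0: 5/3.
At 5/3: a pole of order 2; residue -443/231.


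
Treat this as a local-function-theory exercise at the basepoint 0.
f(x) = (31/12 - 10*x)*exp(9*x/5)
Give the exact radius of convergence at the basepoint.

The radius of convergence is infinite.

The factor exp(9*x/5) is entire and contributes no finite singular point.
The polynomial part has no poles.
No finite singular points: the Taylor series at 0 converges everywhere.


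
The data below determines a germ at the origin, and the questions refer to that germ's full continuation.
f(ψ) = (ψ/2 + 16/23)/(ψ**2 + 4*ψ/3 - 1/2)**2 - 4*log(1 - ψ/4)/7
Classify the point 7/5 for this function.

Denominator factors: ψ**2 + 4*ψ/3 - 1/2 = 499/150 at ψ = 7/5 — none vanishes.
Branch term log(1 - ψ/(4)): argument at 7/5 is 13/20, nonzero, so 7/5 is not its branch point (a point on a principal cut is still regular for the continued germ).
So the germ continues analytically to 7/5.

The point is a regular point.


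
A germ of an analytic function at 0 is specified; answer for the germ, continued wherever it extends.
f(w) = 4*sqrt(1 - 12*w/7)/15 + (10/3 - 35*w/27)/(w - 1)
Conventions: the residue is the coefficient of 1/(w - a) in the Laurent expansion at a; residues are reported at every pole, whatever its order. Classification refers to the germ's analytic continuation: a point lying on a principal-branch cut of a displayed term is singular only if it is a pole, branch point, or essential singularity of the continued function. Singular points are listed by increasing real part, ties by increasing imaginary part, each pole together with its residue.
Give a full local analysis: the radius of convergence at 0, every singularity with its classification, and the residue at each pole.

Denominator factor (w - 1): pole of order 1 at 1, modulus 1.
Branch term (4/15)*sqrt(1 - w/(7/12)): its argument vanishes at w = 7/12, a square-root branch point, modulus 7/12.
The radius of convergence is the smallest modulus among the singular points: 7/12.
The branch term is analytic at 1 and contributes nothing to the residue; only the rational part matters.
At the order-1 pole 1 set g(w) = (w - (1))*(rational part) = 10/3 - 35*w/27.
Simple pole: residue = g(a) at a = 1, which is 55/27.
List the singular points by increasing real part (a conjugate pair: the negative imaginary part first).

Radius of convergence at 0: 7/12.
At 7/12: an algebraic (square-root) branch point.
At 1: a pole of order 1; residue 55/27.


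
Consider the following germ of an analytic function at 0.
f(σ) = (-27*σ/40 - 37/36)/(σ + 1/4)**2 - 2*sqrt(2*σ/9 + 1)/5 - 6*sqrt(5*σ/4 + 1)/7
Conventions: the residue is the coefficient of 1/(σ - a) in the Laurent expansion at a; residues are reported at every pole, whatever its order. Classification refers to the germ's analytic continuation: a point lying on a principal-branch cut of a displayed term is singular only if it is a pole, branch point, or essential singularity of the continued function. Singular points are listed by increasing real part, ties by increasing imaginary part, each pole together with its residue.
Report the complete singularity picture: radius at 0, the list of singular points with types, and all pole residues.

Radius of convergence at 0: 1/4.
At -9/2: an algebraic (square-root) branch point.
At -4/5: an algebraic (square-root) branch point.
At -1/4: a pole of order 2; residue -27/40.

Denominator factor (σ + 1/4)^2: pole of order 2 at -1/4, modulus 1/4.
Branch term (-2/5)*sqrt(1 - σ/(-9/2)): its argument vanishes at σ = -9/2, a square-root branch point, modulus 9/2.
Branch term (-6/7)*sqrt(1 - σ/(-4/5)): its argument vanishes at σ = -4/5, a square-root branch point, modulus 4/5.
The radius of convergence is the smallest modulus among the singular points: 1/4.
The branch terms are analytic at -1/4 and contribute nothing to the residue; only the rational part matters.
At the order-2 pole -1/4 set g(σ) = (σ - (-1/4))^2*(rational part) = -27*σ/40 - 37/36.
Order-2 pole: residue = g'(a); g'(-1/4) = -27/40, so the residue is -27/40.
List the singular points by increasing real part (a conjugate pair: the negative imaginary part first).
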